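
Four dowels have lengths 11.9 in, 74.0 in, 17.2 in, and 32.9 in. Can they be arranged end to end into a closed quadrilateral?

For a quadrilateral, each side must be shorter than the sum of the others.
Here the longest side is 74.0, but the remaining 3 sides sum to only 62.0.

No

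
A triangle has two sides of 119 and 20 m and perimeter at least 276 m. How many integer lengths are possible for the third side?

Triangle inequality: 99 < x < 139. Perimeter ≥ 276 gives x ≥ 276 − 119 − 20 = 137.
So 137 ≤ x < 139; integers 137 through 138: 2 values.

2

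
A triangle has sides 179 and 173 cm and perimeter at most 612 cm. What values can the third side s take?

Triangle inequality alone gives 6 < s < 352.
The perimeter condition gives s ≤ 612 − 179 − 173 = 260.
Intersecting the two: 6 < s ≤ 260.

6 < s ≤ 260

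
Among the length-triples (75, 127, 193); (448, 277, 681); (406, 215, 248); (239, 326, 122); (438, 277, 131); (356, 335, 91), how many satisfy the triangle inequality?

5

(75,127,193): 75+127 > 193 → valid
(277,448,681): 277+448 > 681 → valid
(215,248,406): 215+248 > 406 → valid
(122,239,326): 122+239 > 326 → valid
(131,277,438): 131+277 ≤ 438 → not valid
(91,335,356): 91+335 > 356 → valid
5 of the 6 triples form a triangle.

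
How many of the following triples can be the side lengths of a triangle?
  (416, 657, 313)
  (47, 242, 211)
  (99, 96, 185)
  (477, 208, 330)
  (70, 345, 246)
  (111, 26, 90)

(313,416,657): 313+416 > 657 → valid
(47,211,242): 47+211 > 242 → valid
(96,99,185): 96+99 > 185 → valid
(208,330,477): 208+330 > 477 → valid
(70,246,345): 70+246 ≤ 345 → not valid
(26,90,111): 26+90 > 111 → valid
5 of the 6 triples form a triangle.

5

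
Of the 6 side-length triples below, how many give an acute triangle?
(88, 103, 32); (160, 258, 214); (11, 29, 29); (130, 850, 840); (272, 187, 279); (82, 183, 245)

3

(88,103,32): 32²+88² = 8768 < 10609 = 103² → obtuse
(160,258,214): 160²+214² = 71396 > 66564 = 258² → acute
(11,29,29): 11²+29² = 962 > 841 = 29² → acute
(130,850,840): 130²+840² = 722500 = 850² → right
(272,187,279): 187²+272² = 108953 > 77841 = 279² → acute
(82,183,245): 82²+183² = 40213 < 60025 = 245² → obtuse
3 of the 6 are acute.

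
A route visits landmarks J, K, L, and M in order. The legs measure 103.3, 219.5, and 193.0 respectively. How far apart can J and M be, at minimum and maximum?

0 ≤ JM ≤ 515.8

The maximum is all hops collinear in one direction: 103.3 + 219.5 + 193.0 = 515.8.
The longest hop is 219.5; the others sum to 296.3. Since 219.5 ≤ 296.3, the path can fold back on itself completely, so the minimum distance is 0.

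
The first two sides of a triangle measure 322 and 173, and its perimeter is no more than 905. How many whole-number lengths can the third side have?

Triangle inequality: 149 < x < 495. Perimeter ≤ 905 gives x ≤ 905 − 322 − 173 = 410.
So 149 < x ≤ 410; integers 150 through 410: 261 values.

261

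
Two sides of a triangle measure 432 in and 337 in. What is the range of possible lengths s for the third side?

95 < s < 769 (in)

By the triangle inequality, s must be less than 432 + 337 = 769 and greater than |432 − 337| = 95.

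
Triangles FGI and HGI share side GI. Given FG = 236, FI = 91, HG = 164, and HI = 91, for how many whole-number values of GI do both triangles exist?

From triangle FGI: 145 < GI < 327.
From triangle HGI: 73 < GI < 255.
Intersection: 145 < GI < 255, so integers 146 through 254: 109 values.

109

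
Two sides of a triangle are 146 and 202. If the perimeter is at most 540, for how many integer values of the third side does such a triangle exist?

136

Triangle inequality: 56 < x < 348. Perimeter ≤ 540 gives x ≤ 540 − 146 − 202 = 192.
So 56 < x ≤ 192; integers 57 through 192: 136 values.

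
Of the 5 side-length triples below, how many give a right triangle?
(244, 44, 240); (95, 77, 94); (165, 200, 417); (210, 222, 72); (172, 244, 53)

(244,44,240): 44²+240² = 59536 = 244² → right
(95,77,94): 77²+94² = 14765 > 9025 = 95² → acute
(165,200,417): 165+200 ≤ 417, not a triangle
(210,222,72): 72²+210² = 49284 = 222² → right
(172,244,53): 53+172 ≤ 244, not a triangle
2 of the 5 are right.

2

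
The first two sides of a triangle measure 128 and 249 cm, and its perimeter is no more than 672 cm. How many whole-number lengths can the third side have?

174

Triangle inequality: 121 < x < 377. Perimeter ≤ 672 gives x ≤ 672 − 128 − 249 = 295.
So 121 < x ≤ 295; integers 122 through 295: 174 values.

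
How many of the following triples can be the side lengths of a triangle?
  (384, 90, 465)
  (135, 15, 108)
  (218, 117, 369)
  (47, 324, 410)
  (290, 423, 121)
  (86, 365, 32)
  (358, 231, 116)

(90,384,465): 90+384 > 465 → valid
(15,108,135): 15+108 ≤ 135 → not valid
(117,218,369): 117+218 ≤ 369 → not valid
(47,324,410): 47+324 ≤ 410 → not valid
(121,290,423): 121+290 ≤ 423 → not valid
(32,86,365): 32+86 ≤ 365 → not valid
(116,231,358): 116+231 ≤ 358 → not valid
1 of the 7 triples forms a triangle.

1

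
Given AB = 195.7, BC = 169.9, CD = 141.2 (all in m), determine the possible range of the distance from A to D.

The maximum is all hops collinear in one direction: 195.7 + 169.9 + 141.2 = 506.8.
The longest hop is 195.7; the others sum to 311.1. Since 195.7 ≤ 311.1, the path can fold back on itself completely, so the minimum distance is 0.

0 ≤ AD ≤ 506.8 m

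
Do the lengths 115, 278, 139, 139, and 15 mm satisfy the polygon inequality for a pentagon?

A pentagon exists iff every side is shorter than the sum of the others — equivalently, the longest side is less than the sum of the rest.
Longest side 278 < 408 (sum of the remaining 4), so yes.

Yes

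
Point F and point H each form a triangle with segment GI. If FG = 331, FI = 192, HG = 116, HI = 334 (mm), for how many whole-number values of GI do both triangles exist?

From triangle FGI: 139 < GI < 523.
From triangle HGI: 218 < GI < 450.
Intersection: 218 < GI < 450, so integers 219 through 449: 231 values.

231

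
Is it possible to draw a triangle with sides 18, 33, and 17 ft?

Yes

The longest side is 33, and the other two sum to 35.
Since 35 > 33, the triangle inequality holds.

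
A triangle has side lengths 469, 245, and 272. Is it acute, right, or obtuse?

obtuse

Compare the square of the longest side to the sum of squares of the other two: 245² + 272² = 134009 < 219961 = 469².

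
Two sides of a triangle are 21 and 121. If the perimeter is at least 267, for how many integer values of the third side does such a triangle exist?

17

Triangle inequality: 100 < x < 142. Perimeter ≥ 267 gives x ≥ 267 − 21 − 121 = 125.
So 125 ≤ x < 142; integers 125 through 141: 17 values.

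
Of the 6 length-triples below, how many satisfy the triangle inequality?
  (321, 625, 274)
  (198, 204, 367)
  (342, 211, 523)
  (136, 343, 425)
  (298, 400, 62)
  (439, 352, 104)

(274,321,625): 274+321 ≤ 625 → not valid
(198,204,367): 198+204 > 367 → valid
(211,342,523): 211+342 > 523 → valid
(136,343,425): 136+343 > 425 → valid
(62,298,400): 62+298 ≤ 400 → not valid
(104,352,439): 104+352 > 439 → valid
4 of the 6 triples form a triangle.

4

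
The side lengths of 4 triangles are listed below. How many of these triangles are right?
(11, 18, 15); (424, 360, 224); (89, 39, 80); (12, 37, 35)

(11,18,15): 11²+15² = 346 > 324 = 18² → acute
(424,360,224): 224²+360² = 179776 = 424² → right
(89,39,80): 39²+80² = 7921 = 89² → right
(12,37,35): 12²+35² = 1369 = 37² → right
3 of the 4 are right.

3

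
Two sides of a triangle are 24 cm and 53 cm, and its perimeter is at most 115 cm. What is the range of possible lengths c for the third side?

Triangle inequality alone gives 29 < c < 77.
The perimeter condition gives c ≤ 115 − 24 − 53 = 38.
Intersecting the two: 29 < c ≤ 38.

29 < c ≤ 38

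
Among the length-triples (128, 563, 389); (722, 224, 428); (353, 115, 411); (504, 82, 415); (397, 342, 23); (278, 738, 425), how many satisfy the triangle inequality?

(128,389,563): 128+389 ≤ 563 → not valid
(224,428,722): 224+428 ≤ 722 → not valid
(115,353,411): 115+353 > 411 → valid
(82,415,504): 82+415 ≤ 504 → not valid
(23,342,397): 23+342 ≤ 397 → not valid
(278,425,738): 278+425 ≤ 738 → not valid
1 of the 6 triples forms a triangle.

1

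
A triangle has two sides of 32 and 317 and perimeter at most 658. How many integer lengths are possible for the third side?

24

Triangle inequality: 285 < x < 349. Perimeter ≤ 658 gives x ≤ 658 − 32 − 317 = 309.
So 285 < x ≤ 309; integers 286 through 309: 24 values.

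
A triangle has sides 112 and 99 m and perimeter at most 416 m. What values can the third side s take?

Triangle inequality alone gives 13 < s < 211.
The perimeter condition gives s ≤ 416 − 112 − 99 = 205.
Intersecting the two: 13 < s ≤ 205.

13 < s ≤ 205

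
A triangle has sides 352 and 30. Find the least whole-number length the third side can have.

323

The third side must be strictly greater than |352 − 30| = 322.
The smallest integer above 322 is 323.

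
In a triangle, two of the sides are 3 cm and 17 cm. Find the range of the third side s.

By the triangle inequality, s must be less than 3 + 17 = 20 and greater than |3 − 17| = 14.

14 < s < 20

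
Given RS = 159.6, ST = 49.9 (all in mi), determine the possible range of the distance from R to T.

109.7 ≤ RT ≤ 209.5 mi

By the triangle inequality, |159.6 − 49.9| ≤ RT ≤ 159.6 + 49.9.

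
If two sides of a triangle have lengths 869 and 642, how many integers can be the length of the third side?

The third side lies in the open interval (227, 1511).
Integers from 228 to 1510 inclusive: 1510 − 228 + 1 = 1283.

1283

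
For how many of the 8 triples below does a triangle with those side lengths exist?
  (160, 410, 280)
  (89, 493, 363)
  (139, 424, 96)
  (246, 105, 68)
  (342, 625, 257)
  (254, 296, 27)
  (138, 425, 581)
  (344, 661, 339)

(160,280,410): 160+280 > 410 → valid
(89,363,493): 89+363 ≤ 493 → not valid
(96,139,424): 96+139 ≤ 424 → not valid
(68,105,246): 68+105 ≤ 246 → not valid
(257,342,625): 257+342 ≤ 625 → not valid
(27,254,296): 27+254 ≤ 296 → not valid
(138,425,581): 138+425 ≤ 581 → not valid
(339,344,661): 339+344 > 661 → valid
2 of the 8 triples form a triangle.

2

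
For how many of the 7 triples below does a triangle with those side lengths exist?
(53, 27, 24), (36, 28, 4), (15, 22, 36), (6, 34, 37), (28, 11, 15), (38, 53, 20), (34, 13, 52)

(24,27,53): 24+27 ≤ 53 → not valid
(4,28,36): 4+28 ≤ 36 → not valid
(15,22,36): 15+22 > 36 → valid
(6,34,37): 6+34 > 37 → valid
(11,15,28): 11+15 ≤ 28 → not valid
(20,38,53): 20+38 > 53 → valid
(13,34,52): 13+34 ≤ 52 → not valid
3 of the 7 triples form a triangle.

3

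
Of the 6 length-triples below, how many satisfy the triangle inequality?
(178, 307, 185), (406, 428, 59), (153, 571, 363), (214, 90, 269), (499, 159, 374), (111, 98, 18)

(178,185,307): 178+185 > 307 → valid
(59,406,428): 59+406 > 428 → valid
(153,363,571): 153+363 ≤ 571 → not valid
(90,214,269): 90+214 > 269 → valid
(159,374,499): 159+374 > 499 → valid
(18,98,111): 18+98 > 111 → valid
5 of the 6 triples form a triangle.

5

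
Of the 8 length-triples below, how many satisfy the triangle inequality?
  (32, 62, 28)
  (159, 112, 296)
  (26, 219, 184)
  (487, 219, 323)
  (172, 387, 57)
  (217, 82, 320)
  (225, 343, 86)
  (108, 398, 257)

1

(28,32,62): 28+32 ≤ 62 → not valid
(112,159,296): 112+159 ≤ 296 → not valid
(26,184,219): 26+184 ≤ 219 → not valid
(219,323,487): 219+323 > 487 → valid
(57,172,387): 57+172 ≤ 387 → not valid
(82,217,320): 82+217 ≤ 320 → not valid
(86,225,343): 86+225 ≤ 343 → not valid
(108,257,398): 108+257 ≤ 398 → not valid
1 of the 8 triples forms a triangle.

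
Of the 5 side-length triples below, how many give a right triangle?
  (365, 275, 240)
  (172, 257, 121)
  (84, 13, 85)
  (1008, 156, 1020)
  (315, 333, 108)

4

(365,275,240): 240²+275² = 133225 = 365² → right
(172,257,121): 121²+172² = 44225 < 66049 = 257² → obtuse
(84,13,85): 13²+84² = 7225 = 85² → right
(1008,156,1020): 156²+1008² = 1040400 = 1020² → right
(315,333,108): 108²+315² = 110889 = 333² → right
4 of the 5 are right.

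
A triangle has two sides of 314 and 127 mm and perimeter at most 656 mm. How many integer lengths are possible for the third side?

Triangle inequality: 187 < x < 441. Perimeter ≤ 656 gives x ≤ 656 − 314 − 127 = 215.
So 187 < x ≤ 215; integers 188 through 215: 28 values.

28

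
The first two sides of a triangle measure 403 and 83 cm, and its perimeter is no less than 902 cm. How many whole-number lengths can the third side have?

70

Triangle inequality: 320 < x < 486. Perimeter ≥ 902 gives x ≥ 902 − 403 − 83 = 416.
So 416 ≤ x < 486; integers 416 through 485: 70 values.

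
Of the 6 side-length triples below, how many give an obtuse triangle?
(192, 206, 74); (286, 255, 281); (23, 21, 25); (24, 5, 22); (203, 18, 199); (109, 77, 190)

(192,206,74): 74²+192² = 42340 < 42436 = 206² → obtuse
(286,255,281): 255²+281² = 143986 > 81796 = 286² → acute
(23,21,25): 21²+23² = 970 > 625 = 25² → acute
(24,5,22): 5²+22² = 509 < 576 = 24² → obtuse
(203,18,199): 18²+199² = 39925 < 41209 = 203² → obtuse
(109,77,190): 77+109 ≤ 190, not a triangle
3 of the 6 are obtuse.

3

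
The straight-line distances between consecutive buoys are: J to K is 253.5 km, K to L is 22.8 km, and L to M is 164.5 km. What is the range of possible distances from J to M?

66.2 ≤ JM ≤ 440.8 km

The maximum is all hops collinear in one direction: 253.5 + 22.8 + 164.5 = 440.8.
The longest hop is 253.5; the others sum to 187.3. Folding the others back against it leaves at least 253.5 − 187.3 = 66.2.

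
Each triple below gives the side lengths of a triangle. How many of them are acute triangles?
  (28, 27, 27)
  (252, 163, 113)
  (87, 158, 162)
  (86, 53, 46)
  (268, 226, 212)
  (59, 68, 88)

4

(28,27,27): 27²+27² = 1458 > 784 = 28² → acute
(252,163,113): 113²+163² = 39338 < 63504 = 252² → obtuse
(87,158,162): 87²+158² = 32533 > 26244 = 162² → acute
(86,53,46): 46²+53² = 4925 < 7396 = 86² → obtuse
(268,226,212): 212²+226² = 96020 > 71824 = 268² → acute
(59,68,88): 59²+68² = 8105 > 7744 = 88² → acute
4 of the 6 are acute.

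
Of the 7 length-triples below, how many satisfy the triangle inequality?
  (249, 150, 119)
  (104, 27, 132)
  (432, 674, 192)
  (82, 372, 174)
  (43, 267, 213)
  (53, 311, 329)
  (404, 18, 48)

2

(119,150,249): 119+150 > 249 → valid
(27,104,132): 27+104 ≤ 132 → not valid
(192,432,674): 192+432 ≤ 674 → not valid
(82,174,372): 82+174 ≤ 372 → not valid
(43,213,267): 43+213 ≤ 267 → not valid
(53,311,329): 53+311 > 329 → valid
(18,48,404): 18+48 ≤ 404 → not valid
2 of the 7 triples form a triangle.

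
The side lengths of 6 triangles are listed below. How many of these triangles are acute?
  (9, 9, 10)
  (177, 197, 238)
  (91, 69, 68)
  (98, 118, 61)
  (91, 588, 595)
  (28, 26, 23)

4

(9,9,10): 9²+9² = 162 > 100 = 10² → acute
(177,197,238): 177²+197² = 70138 > 56644 = 238² → acute
(91,69,68): 68²+69² = 9385 > 8281 = 91² → acute
(98,118,61): 61²+98² = 13325 < 13924 = 118² → obtuse
(91,588,595): 91²+588² = 354025 = 595² → right
(28,26,23): 23²+26² = 1205 > 784 = 28² → acute
4 of the 6 are acute.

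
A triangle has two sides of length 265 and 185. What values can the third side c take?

80 < c < 450

By the triangle inequality, c must be less than 265 + 185 = 450 and greater than |265 − 185| = 80.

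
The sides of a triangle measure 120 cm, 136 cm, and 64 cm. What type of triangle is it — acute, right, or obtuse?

right

Compare the square of the longest side to the sum of squares of the other two: 64² + 120² = 18496 = 136².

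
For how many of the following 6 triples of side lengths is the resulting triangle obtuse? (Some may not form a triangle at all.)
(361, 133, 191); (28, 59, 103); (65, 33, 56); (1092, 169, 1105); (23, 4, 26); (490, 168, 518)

1

(361,133,191): 133+191 ≤ 361, not a triangle
(28,59,103): 28+59 ≤ 103, not a triangle
(65,33,56): 33²+56² = 4225 = 65² → right
(1092,169,1105): 169²+1092² = 1221025 = 1105² → right
(23,4,26): 4²+23² = 545 < 676 = 26² → obtuse
(490,168,518): 168²+490² = 268324 = 518² → right
1 of the 6 is obtuse.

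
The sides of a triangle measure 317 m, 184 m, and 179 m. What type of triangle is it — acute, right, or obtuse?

obtuse

Compare the square of the longest side to the sum of squares of the other two: 179² + 184² = 65897 < 100489 = 317².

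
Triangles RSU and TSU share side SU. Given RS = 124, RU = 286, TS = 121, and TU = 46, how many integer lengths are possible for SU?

From triangle RSU: 162 < SU < 410.
From triangle TSU: 75 < SU < 167.
Intersection: 162 < SU < 167, so integers 163 through 166: 4 values.

4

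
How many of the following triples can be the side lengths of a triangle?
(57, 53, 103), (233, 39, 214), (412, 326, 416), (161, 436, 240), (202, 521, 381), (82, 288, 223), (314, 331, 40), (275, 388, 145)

7

(53,57,103): 53+57 > 103 → valid
(39,214,233): 39+214 > 233 → valid
(326,412,416): 326+412 > 416 → valid
(161,240,436): 161+240 ≤ 436 → not valid
(202,381,521): 202+381 > 521 → valid
(82,223,288): 82+223 > 288 → valid
(40,314,331): 40+314 > 331 → valid
(145,275,388): 145+275 > 388 → valid
7 of the 8 triples form a triangle.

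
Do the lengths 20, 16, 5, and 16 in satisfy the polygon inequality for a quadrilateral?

Yes

A quadrilateral exists iff every side is shorter than the sum of the others — equivalently, the longest side is less than the sum of the rest.
Longest side 20 < 37 (sum of the remaining 3), so yes.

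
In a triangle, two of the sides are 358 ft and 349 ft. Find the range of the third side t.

By the triangle inequality, t must be less than 358 + 349 = 707 and greater than |358 − 349| = 9.

9 < t < 707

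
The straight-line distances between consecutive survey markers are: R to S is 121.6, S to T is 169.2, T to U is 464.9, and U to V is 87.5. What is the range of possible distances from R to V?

The maximum is all hops collinear in one direction: 121.6 + 169.2 + 464.9 + 87.5 = 843.2.
The longest hop is 464.9; the others sum to 378.3. Folding the others back against it leaves at least 464.9 − 378.3 = 86.6.

86.6 ≤ RV ≤ 843.2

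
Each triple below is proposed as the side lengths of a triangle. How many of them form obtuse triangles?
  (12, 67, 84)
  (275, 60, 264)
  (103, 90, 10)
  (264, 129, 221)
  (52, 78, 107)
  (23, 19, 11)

(12,67,84): 12+67 ≤ 84, not a triangle
(275,60,264): 60²+264² = 73296 < 75625 = 275² → obtuse
(103,90,10): 10+90 ≤ 103, not a triangle
(264,129,221): 129²+221² = 65482 < 69696 = 264² → obtuse
(52,78,107): 52²+78² = 8788 < 11449 = 107² → obtuse
(23,19,11): 11²+19² = 482 < 529 = 23² → obtuse
4 of the 6 are obtuse.

4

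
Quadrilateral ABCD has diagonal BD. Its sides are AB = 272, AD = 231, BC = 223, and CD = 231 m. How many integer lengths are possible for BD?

From triangle ABD: 41 < BD < 503.
From triangle CBD: 8 < BD < 454.
Intersection: 41 < BD < 454, so integers 42 through 453: 412 values.

412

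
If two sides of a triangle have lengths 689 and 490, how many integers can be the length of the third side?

The third side lies in the open interval (199, 1179).
Integers from 200 to 1178 inclusive: 1178 − 200 + 1 = 979.

979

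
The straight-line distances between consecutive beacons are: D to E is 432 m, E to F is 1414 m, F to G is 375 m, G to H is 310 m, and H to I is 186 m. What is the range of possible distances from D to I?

111 ≤ DI ≤ 2717 m

The maximum is all hops collinear in one direction: 432 + 1414 + 375 + 310 + 186 = 2717.
The longest hop is 1414; the others sum to 1303. Folding the others back against it leaves at least 1414 − 1303 = 111.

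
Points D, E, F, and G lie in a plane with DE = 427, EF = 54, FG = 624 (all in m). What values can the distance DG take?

The maximum is all hops collinear in one direction: 427 + 54 + 624 = 1105.
The longest hop is 624; the others sum to 481. Folding the others back against it leaves at least 624 − 481 = 143.

143 ≤ DG ≤ 1105 m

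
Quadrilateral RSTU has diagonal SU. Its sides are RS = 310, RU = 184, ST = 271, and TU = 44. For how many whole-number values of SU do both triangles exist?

87

From triangle RSU: 126 < SU < 494.
From triangle TSU: 227 < SU < 315.
Intersection: 227 < SU < 315, so integers 228 through 314: 87 values.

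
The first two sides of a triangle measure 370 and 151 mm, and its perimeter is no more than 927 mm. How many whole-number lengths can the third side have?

Triangle inequality: 219 < x < 521. Perimeter ≤ 927 gives x ≤ 927 − 370 − 151 = 406.
So 219 < x ≤ 406; integers 220 through 406: 187 values.

187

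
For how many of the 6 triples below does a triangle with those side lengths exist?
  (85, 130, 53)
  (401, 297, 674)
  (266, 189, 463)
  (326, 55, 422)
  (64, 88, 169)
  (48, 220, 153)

2

(53,85,130): 53+85 > 130 → valid
(297,401,674): 297+401 > 674 → valid
(189,266,463): 189+266 ≤ 463 → not valid
(55,326,422): 55+326 ≤ 422 → not valid
(64,88,169): 64+88 ≤ 169 → not valid
(48,153,220): 48+153 ≤ 220 → not valid
2 of the 6 triples form a triangle.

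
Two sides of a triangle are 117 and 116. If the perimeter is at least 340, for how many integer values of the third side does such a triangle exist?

126

Triangle inequality: 1 < x < 233. Perimeter ≥ 340 gives x ≥ 340 − 117 − 116 = 107.
So 107 ≤ x < 233; integers 107 through 232: 126 values.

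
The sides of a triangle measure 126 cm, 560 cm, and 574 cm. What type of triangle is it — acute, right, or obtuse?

right

Compare the square of the longest side to the sum of squares of the other two: 126² + 560² = 329476 = 574².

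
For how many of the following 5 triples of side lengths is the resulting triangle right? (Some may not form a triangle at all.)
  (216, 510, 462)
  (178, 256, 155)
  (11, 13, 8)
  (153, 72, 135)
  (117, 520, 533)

3

(216,510,462): 216²+462² = 260100 = 510² → right
(178,256,155): 155²+178² = 55709 < 65536 = 256² → obtuse
(11,13,8): 8²+11² = 185 > 169 = 13² → acute
(153,72,135): 72²+135² = 23409 = 153² → right
(117,520,533): 117²+520² = 284089 = 533² → right
3 of the 5 are right.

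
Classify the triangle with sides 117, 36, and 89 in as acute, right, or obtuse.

Compare the square of the longest side to the sum of squares of the other two: 36² + 89² = 9217 < 13689 = 117².

obtuse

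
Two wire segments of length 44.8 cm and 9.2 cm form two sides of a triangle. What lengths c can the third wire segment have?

35.6 < c < 54.0 (cm)

By the triangle inequality, c must be less than 44.8 + 9.2 = 54.0 and greater than |44.8 − 9.2| = 35.6.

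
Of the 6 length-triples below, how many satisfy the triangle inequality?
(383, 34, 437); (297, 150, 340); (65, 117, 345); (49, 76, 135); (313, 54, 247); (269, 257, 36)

(34,383,437): 34+383 ≤ 437 → not valid
(150,297,340): 150+297 > 340 → valid
(65,117,345): 65+117 ≤ 345 → not valid
(49,76,135): 49+76 ≤ 135 → not valid
(54,247,313): 54+247 ≤ 313 → not valid
(36,257,269): 36+257 > 269 → valid
2 of the 6 triples form a triangle.

2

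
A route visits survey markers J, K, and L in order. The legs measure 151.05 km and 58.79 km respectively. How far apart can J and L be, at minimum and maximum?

By the triangle inequality, |151.05 − 58.79| ≤ JL ≤ 151.05 + 58.79.

92.26 ≤ JL ≤ 209.84 km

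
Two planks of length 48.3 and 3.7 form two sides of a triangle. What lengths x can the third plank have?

44.6 < x < 52.0

By the triangle inequality, x must be less than 48.3 + 3.7 = 52.0 and greater than |48.3 − 3.7| = 44.6.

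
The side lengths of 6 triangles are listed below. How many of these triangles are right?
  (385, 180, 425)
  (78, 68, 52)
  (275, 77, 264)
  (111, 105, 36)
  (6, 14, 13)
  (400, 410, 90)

(385,180,425): 180²+385² = 180625 = 425² → right
(78,68,52): 52²+68² = 7328 > 6084 = 78² → acute
(275,77,264): 77²+264² = 75625 = 275² → right
(111,105,36): 36²+105² = 12321 = 111² → right
(6,14,13): 6²+13² = 205 > 196 = 14² → acute
(400,410,90): 90²+400² = 168100 = 410² → right
4 of the 6 are right.

4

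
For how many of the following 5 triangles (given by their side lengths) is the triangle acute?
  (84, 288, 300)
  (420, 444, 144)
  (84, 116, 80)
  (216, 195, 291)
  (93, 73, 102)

(84,288,300): 84²+288² = 90000 = 300² → right
(420,444,144): 144²+420² = 197136 = 444² → right
(84,116,80): 80²+84² = 13456 = 116² → right
(216,195,291): 195²+216² = 84681 = 291² → right
(93,73,102): 73²+93² = 13978 > 10404 = 102² → acute
1 of the 5 is acute.

1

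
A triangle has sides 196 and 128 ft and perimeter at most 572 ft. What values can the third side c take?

Triangle inequality alone gives 68 < c < 324.
The perimeter condition gives c ≤ 572 − 196 − 128 = 248.
Intersecting the two: 68 < c ≤ 248.

68 < c ≤ 248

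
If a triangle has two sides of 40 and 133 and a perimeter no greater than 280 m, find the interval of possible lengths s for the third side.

93 < s ≤ 107

Triangle inequality alone gives 93 < s < 173.
The perimeter condition gives s ≤ 280 − 40 − 133 = 107.
Intersecting the two: 93 < s ≤ 107.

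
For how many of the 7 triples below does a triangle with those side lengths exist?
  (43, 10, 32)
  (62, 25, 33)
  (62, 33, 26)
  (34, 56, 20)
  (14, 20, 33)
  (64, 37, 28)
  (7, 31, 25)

(10,32,43): 10+32 ≤ 43 → not valid
(25,33,62): 25+33 ≤ 62 → not valid
(26,33,62): 26+33 ≤ 62 → not valid
(20,34,56): 20+34 ≤ 56 → not valid
(14,20,33): 14+20 > 33 → valid
(28,37,64): 28+37 > 64 → valid
(7,25,31): 7+25 > 31 → valid
3 of the 7 triples form a triangle.

3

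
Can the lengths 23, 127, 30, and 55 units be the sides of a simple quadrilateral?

No

For a quadrilateral, each side must be shorter than the sum of the others.
Here the longest side is 127, but the remaining 3 sides sum to only 108.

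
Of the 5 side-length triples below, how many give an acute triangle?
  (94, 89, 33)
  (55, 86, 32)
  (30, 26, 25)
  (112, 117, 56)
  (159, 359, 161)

3

(94,89,33): 33²+89² = 9010 > 8836 = 94² → acute
(55,86,32): 32²+55² = 4049 < 7396 = 86² → obtuse
(30,26,25): 25²+26² = 1301 > 900 = 30² → acute
(112,117,56): 56²+112² = 15680 > 13689 = 117² → acute
(159,359,161): 159+161 ≤ 359, not a triangle
3 of the 5 are acute.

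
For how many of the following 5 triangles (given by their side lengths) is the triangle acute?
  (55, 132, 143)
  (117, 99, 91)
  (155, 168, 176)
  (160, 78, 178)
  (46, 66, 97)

(55,132,143): 55²+132² = 20449 = 143² → right
(117,99,91): 91²+99² = 18082 > 13689 = 117² → acute
(155,168,176): 155²+168² = 52249 > 30976 = 176² → acute
(160,78,178): 78²+160² = 31684 = 178² → right
(46,66,97): 46²+66² = 6472 < 9409 = 97² → obtuse
2 of the 5 are acute.

2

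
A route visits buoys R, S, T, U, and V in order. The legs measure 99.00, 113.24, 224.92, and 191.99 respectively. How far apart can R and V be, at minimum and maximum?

The maximum is all hops collinear in one direction: 99.00 + 113.24 + 224.92 + 191.99 = 629.15.
The longest hop is 224.92; the others sum to 404.23. Since 224.92 ≤ 404.23, the path can fold back on itself completely, so the minimum distance is 0.

0 ≤ RV ≤ 629.15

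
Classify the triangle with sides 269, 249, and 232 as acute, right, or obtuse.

acute

Compare the square of the longest side to the sum of squares of the other two: 232² + 249² = 115825 > 72361 = 269².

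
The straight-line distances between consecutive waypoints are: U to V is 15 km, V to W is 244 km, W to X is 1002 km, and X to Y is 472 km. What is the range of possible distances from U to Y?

271 ≤ UY ≤ 1733 km

The maximum is all hops collinear in one direction: 15 + 244 + 1002 + 472 = 1733.
The longest hop is 1002; the others sum to 731. Folding the others back against it leaves at least 1002 − 731 = 271.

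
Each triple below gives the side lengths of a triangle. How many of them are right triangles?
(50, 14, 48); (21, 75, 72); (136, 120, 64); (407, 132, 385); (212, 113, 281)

(50,14,48): 14²+48² = 2500 = 50² → right
(21,75,72): 21²+72² = 5625 = 75² → right
(136,120,64): 64²+120² = 18496 = 136² → right
(407,132,385): 132²+385² = 165649 = 407² → right
(212,113,281): 113²+212² = 57713 < 78961 = 281² → obtuse
4 of the 5 are right.

4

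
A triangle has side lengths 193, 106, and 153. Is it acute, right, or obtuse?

obtuse

Compare the square of the longest side to the sum of squares of the other two: 106² + 153² = 34645 < 37249 = 193².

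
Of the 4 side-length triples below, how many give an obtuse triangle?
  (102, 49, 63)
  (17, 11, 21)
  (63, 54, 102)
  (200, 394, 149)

(102,49,63): 49²+63² = 6370 < 10404 = 102² → obtuse
(17,11,21): 11²+17² = 410 < 441 = 21² → obtuse
(63,54,102): 54²+63² = 6885 < 10404 = 102² → obtuse
(200,394,149): 149+200 ≤ 394, not a triangle
3 of the 4 are obtuse.

3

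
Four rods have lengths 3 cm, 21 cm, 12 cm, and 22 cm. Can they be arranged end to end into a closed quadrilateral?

Yes

A quadrilateral exists iff every side is shorter than the sum of the others — equivalently, the longest side is less than the sum of the rest.
Longest side 22 < 36 (sum of the remaining 3), so yes.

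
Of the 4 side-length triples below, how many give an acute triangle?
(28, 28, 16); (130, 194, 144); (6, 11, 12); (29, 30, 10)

3

(28,28,16): 16²+28² = 1040 > 784 = 28² → acute
(130,194,144): 130²+144² = 37636 = 194² → right
(6,11,12): 6²+11² = 157 > 144 = 12² → acute
(29,30,10): 10²+29² = 941 > 900 = 30² → acute
3 of the 4 are acute.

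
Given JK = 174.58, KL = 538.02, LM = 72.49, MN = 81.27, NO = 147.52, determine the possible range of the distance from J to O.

62.16 ≤ JO ≤ 1013.88

The maximum is all hops collinear in one direction: 174.58 + 538.02 + 72.49 + 81.27 + 147.52 = 1013.88.
The longest hop is 538.02; the others sum to 475.86. Folding the others back against it leaves at least 538.02 − 475.86 = 62.16.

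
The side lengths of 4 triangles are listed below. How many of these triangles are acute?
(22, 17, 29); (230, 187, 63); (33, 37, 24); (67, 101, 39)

1

(22,17,29): 17²+22² = 773 < 841 = 29² → obtuse
(230,187,63): 63²+187² = 38938 < 52900 = 230² → obtuse
(33,37,24): 24²+33² = 1665 > 1369 = 37² → acute
(67,101,39): 39²+67² = 6010 < 10201 = 101² → obtuse
1 of the 4 is acute.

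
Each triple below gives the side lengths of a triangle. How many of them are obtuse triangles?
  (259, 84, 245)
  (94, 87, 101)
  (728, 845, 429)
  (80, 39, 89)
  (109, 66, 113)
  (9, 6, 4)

1

(259,84,245): 84²+245² = 67081 = 259² → right
(94,87,101): 87²+94² = 16405 > 10201 = 101² → acute
(728,845,429): 429²+728² = 714025 = 845² → right
(80,39,89): 39²+80² = 7921 = 89² → right
(109,66,113): 66²+109² = 16237 > 12769 = 113² → acute
(9,6,4): 4²+6² = 52 < 81 = 9² → obtuse
1 of the 6 is obtuse.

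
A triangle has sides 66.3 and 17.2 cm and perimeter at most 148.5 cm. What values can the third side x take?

Triangle inequality alone gives 49.1 < x < 83.5.
The perimeter condition gives x ≤ 148.5 − 66.3 − 17.2 = 65.0.
Intersecting the two: 49.1 < x ≤ 65.0.

49.1 < x ≤ 65.0 cm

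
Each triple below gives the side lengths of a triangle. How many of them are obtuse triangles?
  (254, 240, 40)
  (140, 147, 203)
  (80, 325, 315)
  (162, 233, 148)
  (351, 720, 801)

2

(254,240,40): 40²+240² = 59200 < 64516 = 254² → obtuse
(140,147,203): 140²+147² = 41209 = 203² → right
(80,325,315): 80²+315² = 105625 = 325² → right
(162,233,148): 148²+162² = 48148 < 54289 = 233² → obtuse
(351,720,801): 351²+720² = 641601 = 801² → right
2 of the 5 are obtuse.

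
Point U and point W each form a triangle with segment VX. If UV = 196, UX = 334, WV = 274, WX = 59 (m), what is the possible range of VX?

215 < VX < 333

From triangle UVX: |196 − 334| < VX < 196 + 334, i.e. 138 < VX < 530.
From triangle WVX: 215 < VX < 333.
Both must hold, so VX lies in the intersection.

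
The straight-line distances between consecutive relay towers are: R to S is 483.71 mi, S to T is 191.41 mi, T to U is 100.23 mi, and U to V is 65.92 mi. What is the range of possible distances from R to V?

The maximum is all hops collinear in one direction: 483.71 + 191.41 + 100.23 + 65.92 = 841.27.
The longest hop is 483.71; the others sum to 357.56. Folding the others back against it leaves at least 483.71 − 357.56 = 126.15.

126.15 ≤ RV ≤ 841.27 mi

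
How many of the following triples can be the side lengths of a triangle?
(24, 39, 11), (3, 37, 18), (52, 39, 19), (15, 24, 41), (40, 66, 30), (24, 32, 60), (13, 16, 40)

2

(11,24,39): 11+24 ≤ 39 → not valid
(3,18,37): 3+18 ≤ 37 → not valid
(19,39,52): 19+39 > 52 → valid
(15,24,41): 15+24 ≤ 41 → not valid
(30,40,66): 30+40 > 66 → valid
(24,32,60): 24+32 ≤ 60 → not valid
(13,16,40): 13+16 ≤ 40 → not valid
2 of the 7 triples form a triangle.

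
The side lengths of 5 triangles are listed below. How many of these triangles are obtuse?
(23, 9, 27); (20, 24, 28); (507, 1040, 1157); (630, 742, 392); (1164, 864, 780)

(23,9,27): 9²+23² = 610 < 729 = 27² → obtuse
(20,24,28): 20²+24² = 976 > 784 = 28² → acute
(507,1040,1157): 507²+1040² = 1338649 = 1157² → right
(630,742,392): 392²+630² = 550564 = 742² → right
(1164,864,780): 780²+864² = 1354896 = 1164² → right
1 of the 5 is obtuse.

1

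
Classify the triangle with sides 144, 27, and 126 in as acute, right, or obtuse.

Compare the square of the longest side to the sum of squares of the other two: 27² + 126² = 16605 < 20736 = 144².

obtuse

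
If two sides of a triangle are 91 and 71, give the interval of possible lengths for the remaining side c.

By the triangle inequality, c must be less than 91 + 71 = 162 and greater than |91 − 71| = 20.

20 < c < 162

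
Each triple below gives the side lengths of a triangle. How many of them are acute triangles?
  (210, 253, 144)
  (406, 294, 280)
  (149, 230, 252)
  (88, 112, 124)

3

(210,253,144): 144²+210² = 64836 > 64009 = 253² → acute
(406,294,280): 280²+294² = 164836 = 406² → right
(149,230,252): 149²+230² = 75101 > 63504 = 252² → acute
(88,112,124): 88²+112² = 20288 > 15376 = 124² → acute
3 of the 4 are acute.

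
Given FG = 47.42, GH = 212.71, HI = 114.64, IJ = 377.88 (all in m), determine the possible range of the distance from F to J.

The maximum is all hops collinear in one direction: 47.42 + 212.71 + 114.64 + 377.88 = 752.65.
The longest hop is 377.88; the others sum to 374.77. Folding the others back against it leaves at least 377.88 − 374.77 = 3.11.

3.11 ≤ FJ ≤ 752.65 m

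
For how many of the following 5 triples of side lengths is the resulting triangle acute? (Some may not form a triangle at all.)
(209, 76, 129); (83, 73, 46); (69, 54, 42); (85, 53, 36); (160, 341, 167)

(209,76,129): 76+129 ≤ 209, not a triangle
(83,73,46): 46²+73² = 7445 > 6889 = 83² → acute
(69,54,42): 42²+54² = 4680 < 4761 = 69² → obtuse
(85,53,36): 36²+53² = 4105 < 7225 = 85² → obtuse
(160,341,167): 160+167 ≤ 341, not a triangle
1 of the 5 is acute.

1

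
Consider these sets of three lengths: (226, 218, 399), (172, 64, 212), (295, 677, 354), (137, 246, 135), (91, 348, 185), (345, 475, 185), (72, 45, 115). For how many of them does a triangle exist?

(218,226,399): 218+226 > 399 → valid
(64,172,212): 64+172 > 212 → valid
(295,354,677): 295+354 ≤ 677 → not valid
(135,137,246): 135+137 > 246 → valid
(91,185,348): 91+185 ≤ 348 → not valid
(185,345,475): 185+345 > 475 → valid
(45,72,115): 45+72 > 115 → valid
5 of the 7 triples form a triangle.

5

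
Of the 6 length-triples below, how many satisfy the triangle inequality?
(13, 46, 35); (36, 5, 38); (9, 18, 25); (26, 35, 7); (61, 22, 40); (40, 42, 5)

(13,35,46): 13+35 > 46 → valid
(5,36,38): 5+36 > 38 → valid
(9,18,25): 9+18 > 25 → valid
(7,26,35): 7+26 ≤ 35 → not valid
(22,40,61): 22+40 > 61 → valid
(5,40,42): 5+40 > 42 → valid
5 of the 6 triples form a triangle.

5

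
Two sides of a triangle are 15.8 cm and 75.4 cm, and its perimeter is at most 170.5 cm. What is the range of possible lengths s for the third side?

Triangle inequality alone gives 59.6 < s < 91.2.
The perimeter condition gives s ≤ 170.5 − 15.8 − 75.4 = 79.3.
Intersecting the two: 59.6 < s ≤ 79.3.

59.6 < s ≤ 79.3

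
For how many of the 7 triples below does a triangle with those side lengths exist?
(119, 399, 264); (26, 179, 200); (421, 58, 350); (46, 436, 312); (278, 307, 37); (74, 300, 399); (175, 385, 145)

(119,264,399): 119+264 ≤ 399 → not valid
(26,179,200): 26+179 > 200 → valid
(58,350,421): 58+350 ≤ 421 → not valid
(46,312,436): 46+312 ≤ 436 → not valid
(37,278,307): 37+278 > 307 → valid
(74,300,399): 74+300 ≤ 399 → not valid
(145,175,385): 145+175 ≤ 385 → not valid
2 of the 7 triples form a triangle.

2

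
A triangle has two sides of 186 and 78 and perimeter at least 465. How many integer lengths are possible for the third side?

Triangle inequality: 108 < x < 264. Perimeter ≥ 465 gives x ≥ 465 − 186 − 78 = 201.
So 201 ≤ x < 264; integers 201 through 263: 63 values.

63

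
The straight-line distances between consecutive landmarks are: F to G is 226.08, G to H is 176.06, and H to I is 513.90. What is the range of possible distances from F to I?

111.76 ≤ FI ≤ 916.04

The maximum is all hops collinear in one direction: 226.08 + 176.06 + 513.90 = 916.04.
The longest hop is 513.90; the others sum to 402.14. Folding the others back against it leaves at least 513.90 − 402.14 = 111.76.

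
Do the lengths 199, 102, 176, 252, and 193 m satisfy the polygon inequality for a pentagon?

A pentagon exists iff every side is shorter than the sum of the others — equivalently, the longest side is less than the sum of the rest.
Longest side 252 < 670 (sum of the remaining 4), so yes.

Yes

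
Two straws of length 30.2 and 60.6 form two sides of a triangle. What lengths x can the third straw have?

30.4 < x < 90.8

By the triangle inequality, x must be less than 30.2 + 60.6 = 90.8 and greater than |30.2 − 60.6| = 30.4.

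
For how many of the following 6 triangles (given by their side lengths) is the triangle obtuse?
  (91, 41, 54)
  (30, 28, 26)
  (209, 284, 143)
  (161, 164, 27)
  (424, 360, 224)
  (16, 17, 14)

(91,41,54): 41²+54² = 4597 < 8281 = 91² → obtuse
(30,28,26): 26²+28² = 1460 > 900 = 30² → acute
(209,284,143): 143²+209² = 64130 < 80656 = 284² → obtuse
(161,164,27): 27²+161² = 26650 < 26896 = 164² → obtuse
(424,360,224): 224²+360² = 179776 = 424² → right
(16,17,14): 14²+16² = 452 > 289 = 17² → acute
3 of the 6 are obtuse.

3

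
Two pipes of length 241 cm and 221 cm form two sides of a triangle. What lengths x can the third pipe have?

20 < x < 462 (cm)

By the triangle inequality, x must be less than 241 + 221 = 462 and greater than |241 − 221| = 20.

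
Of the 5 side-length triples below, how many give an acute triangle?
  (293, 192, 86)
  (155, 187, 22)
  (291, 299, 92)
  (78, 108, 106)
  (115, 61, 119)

(293,192,86): 86+192 ≤ 293, not a triangle
(155,187,22): 22+155 ≤ 187, not a triangle
(291,299,92): 92²+291² = 93145 > 89401 = 299² → acute
(78,108,106): 78²+106² = 17320 > 11664 = 108² → acute
(115,61,119): 61²+115² = 16946 > 14161 = 119² → acute
3 of the 5 are acute.

3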